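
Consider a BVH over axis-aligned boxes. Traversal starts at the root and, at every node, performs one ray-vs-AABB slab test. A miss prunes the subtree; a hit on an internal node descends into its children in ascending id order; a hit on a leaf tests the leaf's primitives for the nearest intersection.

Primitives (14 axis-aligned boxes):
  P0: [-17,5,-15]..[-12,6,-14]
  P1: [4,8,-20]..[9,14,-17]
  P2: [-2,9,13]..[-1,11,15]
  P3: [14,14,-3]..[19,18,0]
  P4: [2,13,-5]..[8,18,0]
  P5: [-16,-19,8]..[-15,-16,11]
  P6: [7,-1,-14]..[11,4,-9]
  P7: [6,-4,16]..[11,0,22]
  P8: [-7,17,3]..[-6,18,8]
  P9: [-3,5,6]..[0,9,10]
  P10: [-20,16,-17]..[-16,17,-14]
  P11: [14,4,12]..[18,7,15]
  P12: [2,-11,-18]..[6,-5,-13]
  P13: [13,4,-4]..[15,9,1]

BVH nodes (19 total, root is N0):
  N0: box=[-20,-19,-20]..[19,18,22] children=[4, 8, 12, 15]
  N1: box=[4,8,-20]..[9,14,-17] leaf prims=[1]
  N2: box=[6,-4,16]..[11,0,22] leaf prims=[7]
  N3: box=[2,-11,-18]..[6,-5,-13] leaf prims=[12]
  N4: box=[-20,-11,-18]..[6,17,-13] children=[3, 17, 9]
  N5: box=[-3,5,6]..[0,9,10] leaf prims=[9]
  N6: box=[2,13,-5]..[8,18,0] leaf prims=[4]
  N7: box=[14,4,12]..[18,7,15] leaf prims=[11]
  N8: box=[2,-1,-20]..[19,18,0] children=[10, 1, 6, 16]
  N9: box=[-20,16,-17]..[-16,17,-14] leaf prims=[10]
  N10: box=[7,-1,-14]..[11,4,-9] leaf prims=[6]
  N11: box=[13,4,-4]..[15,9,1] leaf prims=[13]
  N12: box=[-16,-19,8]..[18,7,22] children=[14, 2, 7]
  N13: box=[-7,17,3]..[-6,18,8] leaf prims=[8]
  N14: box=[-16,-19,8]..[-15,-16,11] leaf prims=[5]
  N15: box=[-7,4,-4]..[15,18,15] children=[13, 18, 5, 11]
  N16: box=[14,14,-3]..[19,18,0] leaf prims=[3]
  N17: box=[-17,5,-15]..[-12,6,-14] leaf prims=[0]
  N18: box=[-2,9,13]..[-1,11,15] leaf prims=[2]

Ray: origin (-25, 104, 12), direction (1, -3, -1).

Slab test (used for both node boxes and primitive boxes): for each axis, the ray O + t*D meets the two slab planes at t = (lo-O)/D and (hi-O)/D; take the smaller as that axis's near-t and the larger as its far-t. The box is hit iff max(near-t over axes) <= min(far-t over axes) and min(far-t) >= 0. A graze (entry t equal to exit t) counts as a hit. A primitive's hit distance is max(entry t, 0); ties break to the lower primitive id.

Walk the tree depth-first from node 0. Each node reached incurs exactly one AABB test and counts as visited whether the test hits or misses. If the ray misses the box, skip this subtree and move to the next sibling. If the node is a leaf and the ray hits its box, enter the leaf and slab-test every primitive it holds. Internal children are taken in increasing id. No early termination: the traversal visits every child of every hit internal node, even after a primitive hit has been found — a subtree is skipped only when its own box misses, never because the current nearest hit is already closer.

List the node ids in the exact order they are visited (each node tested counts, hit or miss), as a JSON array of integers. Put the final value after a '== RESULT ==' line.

Walk:
N0 x:[5,44] y:[86/3,41] z:[-10,32] -> hit [86/3,32], descend [4, 8, 12, 15]
  N4 x:[5,31] y:[29,115/3] z:[25,30] -> hit [29,30], descend [3, 9, 17]
    N3 x:[27,31] y:[109/3,115/3] z:[25,30] -> miss, prune
    N9 x:[5,9] y:[29,88/3] z:[26,29] -> miss, prune
    N17 x:[8,13] y:[98/3,33] z:[26,27] -> miss, prune
  N8 x:[27,44] y:[86/3,35] z:[12,32] -> hit [86/3,32], descend [1, 6, 10, 16]
    N1 x:[29,34] y:[30,32] z:[29,32] -> hit [30,32] leaf, test {P1@t=30}
    N6 x:[27,33] y:[86/3,91/3] z:[12,17] -> miss, prune
    N10 x:[32,36] y:[100/3,35] z:[21,26] -> miss, prune
    N16 x:[39,44] y:[86/3,30] z:[12,15] -> miss, prune
  N12 x:[9,43] y:[97/3,41] z:[-10,4] -> miss, prune
  N15 x:[18,40] y:[86/3,100/3] z:[-3,16] -> miss, prune

Summary -> nodes [0, 4, 3, 9, 17, 8, 1, 6, 10, 16, 12, 15]; box-tests=12; leaf-entries=1; first=P1

== RESULT ==
[0, 4, 3, 9, 17, 8, 1, 6, 10, 16, 12, 15]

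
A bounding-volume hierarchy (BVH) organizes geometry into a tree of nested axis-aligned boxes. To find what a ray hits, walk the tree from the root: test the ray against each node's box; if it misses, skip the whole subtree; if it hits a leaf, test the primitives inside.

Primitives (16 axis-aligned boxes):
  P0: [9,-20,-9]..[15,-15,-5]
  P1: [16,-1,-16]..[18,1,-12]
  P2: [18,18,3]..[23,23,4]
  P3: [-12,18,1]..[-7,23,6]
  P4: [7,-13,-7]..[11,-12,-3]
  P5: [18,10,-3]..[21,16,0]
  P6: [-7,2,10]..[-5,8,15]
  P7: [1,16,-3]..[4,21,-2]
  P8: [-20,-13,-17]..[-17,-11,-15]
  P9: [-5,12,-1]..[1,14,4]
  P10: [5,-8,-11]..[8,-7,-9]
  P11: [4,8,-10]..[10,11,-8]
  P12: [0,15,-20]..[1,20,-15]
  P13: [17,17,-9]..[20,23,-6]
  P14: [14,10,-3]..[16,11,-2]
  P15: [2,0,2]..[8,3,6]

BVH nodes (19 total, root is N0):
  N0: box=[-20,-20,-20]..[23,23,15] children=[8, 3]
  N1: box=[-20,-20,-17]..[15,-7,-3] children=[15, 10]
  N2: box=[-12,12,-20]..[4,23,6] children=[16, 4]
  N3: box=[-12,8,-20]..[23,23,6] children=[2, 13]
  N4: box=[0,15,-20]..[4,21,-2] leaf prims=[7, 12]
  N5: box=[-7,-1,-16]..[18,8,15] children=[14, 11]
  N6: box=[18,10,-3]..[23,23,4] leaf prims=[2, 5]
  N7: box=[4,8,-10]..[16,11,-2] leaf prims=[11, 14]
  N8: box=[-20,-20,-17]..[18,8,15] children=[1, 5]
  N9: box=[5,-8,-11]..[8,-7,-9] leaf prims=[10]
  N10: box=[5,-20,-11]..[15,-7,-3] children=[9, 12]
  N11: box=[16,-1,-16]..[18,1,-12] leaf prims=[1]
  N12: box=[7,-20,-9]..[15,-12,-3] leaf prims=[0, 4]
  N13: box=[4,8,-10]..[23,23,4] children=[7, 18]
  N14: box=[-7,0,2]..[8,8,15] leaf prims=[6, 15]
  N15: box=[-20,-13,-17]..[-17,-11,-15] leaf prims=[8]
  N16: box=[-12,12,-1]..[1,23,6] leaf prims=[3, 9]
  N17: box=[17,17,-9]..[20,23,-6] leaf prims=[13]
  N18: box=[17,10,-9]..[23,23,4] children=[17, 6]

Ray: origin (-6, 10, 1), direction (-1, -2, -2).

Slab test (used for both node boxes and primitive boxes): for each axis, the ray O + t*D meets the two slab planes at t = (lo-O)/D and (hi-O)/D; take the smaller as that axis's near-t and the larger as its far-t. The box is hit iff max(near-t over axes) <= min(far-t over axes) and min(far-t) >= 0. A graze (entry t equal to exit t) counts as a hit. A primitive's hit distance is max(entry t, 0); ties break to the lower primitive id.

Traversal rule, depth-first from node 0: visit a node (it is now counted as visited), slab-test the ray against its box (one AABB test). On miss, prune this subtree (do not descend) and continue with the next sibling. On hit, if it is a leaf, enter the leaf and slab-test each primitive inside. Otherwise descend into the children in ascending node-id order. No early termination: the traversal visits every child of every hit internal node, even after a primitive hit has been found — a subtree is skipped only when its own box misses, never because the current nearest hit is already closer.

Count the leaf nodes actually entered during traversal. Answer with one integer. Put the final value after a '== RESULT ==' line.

Walk:
N0 x:[-29,14] y:[-13/2,15] z:[-7,21/2] -> hit [-13/2,21/2], descend [3, 8]
  N3 x:[-29,6] y:[-13/2,1] z:[-5/2,21/2] -> hit [-5/2,1], descend [2, 13]
    N2 x:[-10,6] y:[-13/2,-1] z:[-5/2,21/2] -> miss, prune
    N13 x:[-29,-10] y:[-13/2,1] z:[-3/2,11/2] -> miss, prune
  N8 x:[-24,14] y:[1,15] z:[-7,9] -> hit [1,9], descend [1, 5]
    N1 x:[-21,14] y:[17/2,15] z:[2,9] -> hit [17/2,9], descend [10, 15]
      N10 x:[-21,-11] y:[17/2,15] z:[2,6] -> miss, prune
      N15 x:[11,14] y:[21/2,23/2] z:[8,9] -> miss, prune
    N5 x:[-24,1] y:[1,11/2] z:[-7,17/2] -> hit [1,1], descend [11, 14]
      N11 x:[-24,-22] y:[9/2,11/2] z:[13/2,17/2] -> miss, prune
      N14 x:[-14,1] y:[1,5] z:[-7,-1/2] -> miss, prune

Summary -> nodes [0, 3, 2, 13, 8, 1, 10, 15, 5, 11, 14]; box-tests=11; leaf-entries=0; first=miss

== RESULT ==
0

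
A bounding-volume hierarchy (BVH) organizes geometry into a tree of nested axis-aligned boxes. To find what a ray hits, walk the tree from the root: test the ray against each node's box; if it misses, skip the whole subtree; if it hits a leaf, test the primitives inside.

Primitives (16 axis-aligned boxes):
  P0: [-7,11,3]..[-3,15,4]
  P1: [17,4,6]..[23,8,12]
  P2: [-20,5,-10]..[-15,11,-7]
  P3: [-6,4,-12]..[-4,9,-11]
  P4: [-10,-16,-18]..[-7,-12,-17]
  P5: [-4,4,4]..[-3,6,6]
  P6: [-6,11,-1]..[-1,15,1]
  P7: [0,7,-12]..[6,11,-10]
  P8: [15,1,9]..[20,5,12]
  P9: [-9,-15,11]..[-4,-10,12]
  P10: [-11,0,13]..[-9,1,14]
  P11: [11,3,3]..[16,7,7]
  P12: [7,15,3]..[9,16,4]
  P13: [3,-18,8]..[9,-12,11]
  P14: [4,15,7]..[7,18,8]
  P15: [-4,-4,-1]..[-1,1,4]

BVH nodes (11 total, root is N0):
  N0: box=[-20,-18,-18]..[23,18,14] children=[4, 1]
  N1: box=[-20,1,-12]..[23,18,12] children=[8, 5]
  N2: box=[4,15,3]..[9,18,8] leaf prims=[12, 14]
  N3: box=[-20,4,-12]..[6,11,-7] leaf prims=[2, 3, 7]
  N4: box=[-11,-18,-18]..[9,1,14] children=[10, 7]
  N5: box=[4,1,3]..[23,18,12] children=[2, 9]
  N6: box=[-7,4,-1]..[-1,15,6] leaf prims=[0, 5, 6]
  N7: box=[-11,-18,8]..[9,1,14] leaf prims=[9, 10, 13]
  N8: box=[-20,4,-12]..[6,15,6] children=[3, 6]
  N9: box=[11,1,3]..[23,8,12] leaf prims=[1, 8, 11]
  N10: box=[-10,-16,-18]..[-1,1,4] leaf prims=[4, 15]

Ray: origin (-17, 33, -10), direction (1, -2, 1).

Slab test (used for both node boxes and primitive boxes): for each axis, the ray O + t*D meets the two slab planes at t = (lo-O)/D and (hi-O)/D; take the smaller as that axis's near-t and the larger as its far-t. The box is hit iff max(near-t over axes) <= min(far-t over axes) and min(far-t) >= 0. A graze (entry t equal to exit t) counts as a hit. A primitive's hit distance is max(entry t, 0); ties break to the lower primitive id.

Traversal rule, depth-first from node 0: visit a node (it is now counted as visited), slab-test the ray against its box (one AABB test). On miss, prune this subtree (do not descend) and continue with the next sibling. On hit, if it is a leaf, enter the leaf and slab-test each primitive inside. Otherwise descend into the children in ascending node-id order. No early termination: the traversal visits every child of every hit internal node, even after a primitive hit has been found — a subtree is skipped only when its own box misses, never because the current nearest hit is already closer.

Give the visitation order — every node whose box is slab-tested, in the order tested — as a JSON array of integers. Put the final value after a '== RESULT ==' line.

Trace the traversal:
N0 x:[-3,40] y:[15/2,51/2] z:[-8,24] -> hit [15/2,24], descend [1, 4]
  N1 x:[-3,40] y:[15/2,16] z:[-2,22] -> hit [15/2,16], descend [5, 8]
    N5 x:[21,40] y:[15/2,16] z:[13,22] -> miss, prune
    N8 x:[-3,23] y:[9,29/2] z:[-2,16] -> hit [9,29/2], descend [3, 6]
      N3 x:[-3,23] y:[11,29/2] z:[-2,3] -> miss, prune
      N6 x:[10,16] y:[9,29/2] z:[9,16] -> hit [10,29/2] leaf, test {P0(miss), P5@t=14, P6@t=11}
  N4 x:[6,26] y:[16,51/2] z:[-8,24] -> hit [16,24], descend [7, 10]
    N7 x:[6,26] y:[16,51/2] z:[18,24] -> hit [18,24] leaf, test {P9(miss), P10(miss), P13(miss)}
    N10 x:[7,16] y:[16,49/2] z:[-8,14] -> miss, prune

Visited [0, 1, 5, 8, 3, 6, 4, 7, 10]. Tests: 9 box, 2 leaf. Nearest: P6.

== RESULT ==
[0, 1, 5, 8, 3, 6, 4, 7, 10]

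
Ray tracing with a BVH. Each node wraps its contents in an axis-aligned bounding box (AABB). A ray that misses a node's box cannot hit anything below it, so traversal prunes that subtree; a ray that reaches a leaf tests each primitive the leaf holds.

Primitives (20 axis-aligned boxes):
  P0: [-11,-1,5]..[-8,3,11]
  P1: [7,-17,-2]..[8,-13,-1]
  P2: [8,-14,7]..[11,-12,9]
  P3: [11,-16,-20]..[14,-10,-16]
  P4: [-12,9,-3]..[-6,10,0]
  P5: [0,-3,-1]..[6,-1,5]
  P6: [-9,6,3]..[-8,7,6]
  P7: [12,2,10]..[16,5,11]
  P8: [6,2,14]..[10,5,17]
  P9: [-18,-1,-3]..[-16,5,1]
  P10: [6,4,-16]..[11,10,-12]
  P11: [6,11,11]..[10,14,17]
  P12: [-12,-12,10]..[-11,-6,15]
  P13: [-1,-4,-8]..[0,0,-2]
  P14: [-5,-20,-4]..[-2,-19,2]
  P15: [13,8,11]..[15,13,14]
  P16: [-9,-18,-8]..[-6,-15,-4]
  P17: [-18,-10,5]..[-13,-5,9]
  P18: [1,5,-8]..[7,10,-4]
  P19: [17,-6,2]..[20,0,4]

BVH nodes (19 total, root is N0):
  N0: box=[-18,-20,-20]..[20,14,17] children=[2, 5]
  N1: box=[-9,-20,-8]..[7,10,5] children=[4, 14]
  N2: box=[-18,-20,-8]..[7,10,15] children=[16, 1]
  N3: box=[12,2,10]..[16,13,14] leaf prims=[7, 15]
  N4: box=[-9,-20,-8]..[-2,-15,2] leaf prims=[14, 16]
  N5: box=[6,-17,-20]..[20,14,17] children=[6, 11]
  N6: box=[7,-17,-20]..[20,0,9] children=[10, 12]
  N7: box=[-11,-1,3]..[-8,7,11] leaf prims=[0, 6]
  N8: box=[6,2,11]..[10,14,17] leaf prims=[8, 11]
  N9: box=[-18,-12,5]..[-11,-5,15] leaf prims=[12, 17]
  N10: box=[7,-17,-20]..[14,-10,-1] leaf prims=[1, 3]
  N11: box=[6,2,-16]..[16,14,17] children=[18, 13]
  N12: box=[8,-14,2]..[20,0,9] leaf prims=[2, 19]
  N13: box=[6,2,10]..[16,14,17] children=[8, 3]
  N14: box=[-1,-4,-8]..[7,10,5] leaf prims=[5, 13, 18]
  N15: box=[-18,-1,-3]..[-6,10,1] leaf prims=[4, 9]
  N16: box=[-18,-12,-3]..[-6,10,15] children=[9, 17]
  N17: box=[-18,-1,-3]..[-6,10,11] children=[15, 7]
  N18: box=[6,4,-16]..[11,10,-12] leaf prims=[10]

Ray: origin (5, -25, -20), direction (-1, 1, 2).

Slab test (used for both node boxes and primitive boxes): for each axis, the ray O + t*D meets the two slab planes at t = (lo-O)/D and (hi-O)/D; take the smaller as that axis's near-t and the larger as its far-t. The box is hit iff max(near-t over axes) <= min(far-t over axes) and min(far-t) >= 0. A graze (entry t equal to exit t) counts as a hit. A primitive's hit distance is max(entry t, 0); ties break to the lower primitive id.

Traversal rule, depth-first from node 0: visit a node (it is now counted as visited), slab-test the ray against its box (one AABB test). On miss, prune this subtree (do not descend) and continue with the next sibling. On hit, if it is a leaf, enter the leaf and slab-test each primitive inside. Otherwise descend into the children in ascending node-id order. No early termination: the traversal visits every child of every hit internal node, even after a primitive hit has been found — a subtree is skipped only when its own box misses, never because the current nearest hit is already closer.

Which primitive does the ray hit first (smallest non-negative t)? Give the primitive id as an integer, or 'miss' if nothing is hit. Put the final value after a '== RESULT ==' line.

Trace the traversal:
N0 x:[-15,23] y:[5,39] z:[0,37/2] -> hit [5,37/2], descend [2, 5]
  N2 x:[-2,23] y:[5,35] z:[6,35/2] -> hit [6,35/2], descend [1, 16]
    N1 x:[-2,14] y:[5,35] z:[6,25/2] -> hit [6,25/2], descend [4, 14]
      N4 x:[7,14] y:[5,10] z:[6,11] -> hit [7,10] leaf, test {P14(miss), P16(miss)}
      N14 x:[-2,6] y:[21,35] z:[6,25/2] -> miss, prune
    N16 x:[11,23] y:[13,35] z:[17/2,35/2] -> hit [13,35/2], descend [9, 17]
      N9 x:[16,23] y:[13,20] z:[25/2,35/2] -> hit [16,35/2] leaf, test {P12@t=16, P17(miss)}
      N17 x:[11,23] y:[24,35] z:[17/2,31/2] -> miss, prune
  N5 x:[-15,-1] y:[8,39] z:[0,37/2] -> miss, prune

Visited [0, 2, 1, 4, 14, 16, 9, 17, 5]. Tests: 9 box, 2 leaf. Nearest: P12.

== RESULT ==
12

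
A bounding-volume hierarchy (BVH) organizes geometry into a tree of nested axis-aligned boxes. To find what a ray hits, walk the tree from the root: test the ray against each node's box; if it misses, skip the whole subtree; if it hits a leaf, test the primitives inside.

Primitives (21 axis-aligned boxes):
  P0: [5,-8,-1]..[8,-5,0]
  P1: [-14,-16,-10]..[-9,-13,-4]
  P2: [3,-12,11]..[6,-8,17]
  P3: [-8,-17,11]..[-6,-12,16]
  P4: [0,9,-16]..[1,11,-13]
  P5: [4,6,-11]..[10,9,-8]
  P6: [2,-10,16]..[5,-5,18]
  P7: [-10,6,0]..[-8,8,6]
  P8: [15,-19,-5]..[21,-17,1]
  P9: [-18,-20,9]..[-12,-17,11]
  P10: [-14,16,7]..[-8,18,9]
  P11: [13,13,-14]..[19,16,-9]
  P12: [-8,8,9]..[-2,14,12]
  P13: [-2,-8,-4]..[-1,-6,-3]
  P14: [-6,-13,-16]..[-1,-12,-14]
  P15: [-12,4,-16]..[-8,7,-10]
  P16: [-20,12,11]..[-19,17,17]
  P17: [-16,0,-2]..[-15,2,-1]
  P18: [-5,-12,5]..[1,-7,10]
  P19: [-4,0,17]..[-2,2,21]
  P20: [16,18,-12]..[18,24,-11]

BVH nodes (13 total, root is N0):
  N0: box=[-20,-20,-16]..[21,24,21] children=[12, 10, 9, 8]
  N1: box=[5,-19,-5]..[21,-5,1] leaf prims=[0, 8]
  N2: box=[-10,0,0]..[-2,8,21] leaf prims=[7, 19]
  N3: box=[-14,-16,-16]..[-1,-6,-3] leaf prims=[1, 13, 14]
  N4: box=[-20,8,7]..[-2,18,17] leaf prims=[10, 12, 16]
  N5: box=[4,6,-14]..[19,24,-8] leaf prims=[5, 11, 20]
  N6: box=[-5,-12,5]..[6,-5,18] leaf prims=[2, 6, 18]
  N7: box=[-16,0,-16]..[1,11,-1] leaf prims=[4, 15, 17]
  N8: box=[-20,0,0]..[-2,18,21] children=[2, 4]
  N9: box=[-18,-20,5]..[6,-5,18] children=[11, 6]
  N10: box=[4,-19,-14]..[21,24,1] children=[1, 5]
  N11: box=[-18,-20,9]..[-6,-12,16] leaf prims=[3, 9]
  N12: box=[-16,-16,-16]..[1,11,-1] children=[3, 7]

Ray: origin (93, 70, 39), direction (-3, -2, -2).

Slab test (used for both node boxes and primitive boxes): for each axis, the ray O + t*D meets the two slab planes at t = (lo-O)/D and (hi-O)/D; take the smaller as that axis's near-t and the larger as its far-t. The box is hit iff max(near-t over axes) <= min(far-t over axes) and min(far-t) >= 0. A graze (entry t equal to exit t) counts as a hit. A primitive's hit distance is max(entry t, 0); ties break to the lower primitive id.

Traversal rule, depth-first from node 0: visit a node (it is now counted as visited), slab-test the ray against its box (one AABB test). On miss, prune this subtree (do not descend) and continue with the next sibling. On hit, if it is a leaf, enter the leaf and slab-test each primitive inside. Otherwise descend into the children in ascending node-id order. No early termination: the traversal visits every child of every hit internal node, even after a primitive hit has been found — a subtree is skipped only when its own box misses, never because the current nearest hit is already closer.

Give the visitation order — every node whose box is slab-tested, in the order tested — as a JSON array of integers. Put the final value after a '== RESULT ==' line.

Walk:
N0 x:[24,113/3] y:[23,45] z:[9,55/2] -> hit [24,55/2], descend [8, 9, 10, 12]
  N8 x:[95/3,113/3] y:[26,35] z:[9,39/2] -> miss, prune
  N9 x:[29,37] y:[75/2,45] z:[21/2,17] -> miss, prune
  N10 x:[24,89/3] y:[23,89/2] z:[19,53/2] -> hit [24,53/2], descend [1, 5]
    N1 x:[24,88/3] y:[75/2,89/2] z:[19,22] -> miss, prune
    N5 x:[74/3,89/3] y:[23,32] z:[47/2,53/2] -> hit [74/3,53/2] leaf, test {P5(miss), P11(miss), P20@t=25}
  N12 x:[92/3,109/3] y:[59/2,43] z:[20,55/2] -> miss, prune

7 AABB tests over nodes [0, 8, 9, 10, 1, 5, 12]; 1 leaf entered; closest P20.

== RESULT ==
[0, 8, 9, 10, 1, 5, 12]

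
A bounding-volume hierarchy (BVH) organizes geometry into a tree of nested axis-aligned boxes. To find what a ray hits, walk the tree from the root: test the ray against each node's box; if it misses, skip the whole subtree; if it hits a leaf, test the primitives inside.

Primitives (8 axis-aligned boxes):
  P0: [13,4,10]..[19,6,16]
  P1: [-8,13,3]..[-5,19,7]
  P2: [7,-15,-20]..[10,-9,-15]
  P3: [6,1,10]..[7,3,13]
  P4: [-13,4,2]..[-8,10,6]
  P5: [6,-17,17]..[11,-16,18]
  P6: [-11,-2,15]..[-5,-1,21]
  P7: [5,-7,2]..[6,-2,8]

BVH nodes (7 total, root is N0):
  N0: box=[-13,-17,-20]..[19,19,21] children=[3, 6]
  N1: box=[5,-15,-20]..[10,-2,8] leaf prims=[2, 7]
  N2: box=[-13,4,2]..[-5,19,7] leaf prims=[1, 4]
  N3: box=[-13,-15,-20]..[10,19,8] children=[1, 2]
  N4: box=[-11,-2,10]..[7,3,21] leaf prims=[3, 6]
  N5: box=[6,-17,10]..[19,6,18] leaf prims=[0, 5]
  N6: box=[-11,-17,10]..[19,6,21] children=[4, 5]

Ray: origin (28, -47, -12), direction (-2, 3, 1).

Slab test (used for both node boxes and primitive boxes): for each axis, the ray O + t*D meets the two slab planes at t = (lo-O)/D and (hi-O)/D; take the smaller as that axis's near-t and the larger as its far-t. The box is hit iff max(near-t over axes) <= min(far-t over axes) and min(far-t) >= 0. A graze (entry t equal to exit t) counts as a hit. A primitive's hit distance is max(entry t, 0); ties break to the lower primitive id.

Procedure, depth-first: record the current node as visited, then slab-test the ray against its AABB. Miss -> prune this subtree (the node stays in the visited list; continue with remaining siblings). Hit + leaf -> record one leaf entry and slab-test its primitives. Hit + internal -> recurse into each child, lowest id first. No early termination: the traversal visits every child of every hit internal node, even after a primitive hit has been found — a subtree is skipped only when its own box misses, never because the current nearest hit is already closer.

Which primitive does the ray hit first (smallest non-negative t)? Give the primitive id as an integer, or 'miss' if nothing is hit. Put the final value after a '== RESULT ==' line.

Walk:
N0 x:[9/2,41/2] y:[10,22] z:[-8,33] -> hit [10,41/2], descend [3, 6]
  N3 x:[9,41/2] y:[32/3,22] z:[-8,20] -> hit [32/3,20], descend [1, 2]
    N1 x:[9,23/2] y:[32/3,15] z:[-8,20] -> hit [32/3,23/2] leaf, test {P2(miss), P7(miss)}
    N2 x:[33/2,41/2] y:[17,22] z:[14,19] -> hit [17,19] leaf, test {P1(miss), P4@t=18}
  N6 x:[9/2,39/2] y:[10,53/3] z:[22,33] -> miss, prune

Visited [0, 3, 1, 2, 6]. Tests: 5 box, 2 leaf. Nearest: P4.

== RESULT ==
4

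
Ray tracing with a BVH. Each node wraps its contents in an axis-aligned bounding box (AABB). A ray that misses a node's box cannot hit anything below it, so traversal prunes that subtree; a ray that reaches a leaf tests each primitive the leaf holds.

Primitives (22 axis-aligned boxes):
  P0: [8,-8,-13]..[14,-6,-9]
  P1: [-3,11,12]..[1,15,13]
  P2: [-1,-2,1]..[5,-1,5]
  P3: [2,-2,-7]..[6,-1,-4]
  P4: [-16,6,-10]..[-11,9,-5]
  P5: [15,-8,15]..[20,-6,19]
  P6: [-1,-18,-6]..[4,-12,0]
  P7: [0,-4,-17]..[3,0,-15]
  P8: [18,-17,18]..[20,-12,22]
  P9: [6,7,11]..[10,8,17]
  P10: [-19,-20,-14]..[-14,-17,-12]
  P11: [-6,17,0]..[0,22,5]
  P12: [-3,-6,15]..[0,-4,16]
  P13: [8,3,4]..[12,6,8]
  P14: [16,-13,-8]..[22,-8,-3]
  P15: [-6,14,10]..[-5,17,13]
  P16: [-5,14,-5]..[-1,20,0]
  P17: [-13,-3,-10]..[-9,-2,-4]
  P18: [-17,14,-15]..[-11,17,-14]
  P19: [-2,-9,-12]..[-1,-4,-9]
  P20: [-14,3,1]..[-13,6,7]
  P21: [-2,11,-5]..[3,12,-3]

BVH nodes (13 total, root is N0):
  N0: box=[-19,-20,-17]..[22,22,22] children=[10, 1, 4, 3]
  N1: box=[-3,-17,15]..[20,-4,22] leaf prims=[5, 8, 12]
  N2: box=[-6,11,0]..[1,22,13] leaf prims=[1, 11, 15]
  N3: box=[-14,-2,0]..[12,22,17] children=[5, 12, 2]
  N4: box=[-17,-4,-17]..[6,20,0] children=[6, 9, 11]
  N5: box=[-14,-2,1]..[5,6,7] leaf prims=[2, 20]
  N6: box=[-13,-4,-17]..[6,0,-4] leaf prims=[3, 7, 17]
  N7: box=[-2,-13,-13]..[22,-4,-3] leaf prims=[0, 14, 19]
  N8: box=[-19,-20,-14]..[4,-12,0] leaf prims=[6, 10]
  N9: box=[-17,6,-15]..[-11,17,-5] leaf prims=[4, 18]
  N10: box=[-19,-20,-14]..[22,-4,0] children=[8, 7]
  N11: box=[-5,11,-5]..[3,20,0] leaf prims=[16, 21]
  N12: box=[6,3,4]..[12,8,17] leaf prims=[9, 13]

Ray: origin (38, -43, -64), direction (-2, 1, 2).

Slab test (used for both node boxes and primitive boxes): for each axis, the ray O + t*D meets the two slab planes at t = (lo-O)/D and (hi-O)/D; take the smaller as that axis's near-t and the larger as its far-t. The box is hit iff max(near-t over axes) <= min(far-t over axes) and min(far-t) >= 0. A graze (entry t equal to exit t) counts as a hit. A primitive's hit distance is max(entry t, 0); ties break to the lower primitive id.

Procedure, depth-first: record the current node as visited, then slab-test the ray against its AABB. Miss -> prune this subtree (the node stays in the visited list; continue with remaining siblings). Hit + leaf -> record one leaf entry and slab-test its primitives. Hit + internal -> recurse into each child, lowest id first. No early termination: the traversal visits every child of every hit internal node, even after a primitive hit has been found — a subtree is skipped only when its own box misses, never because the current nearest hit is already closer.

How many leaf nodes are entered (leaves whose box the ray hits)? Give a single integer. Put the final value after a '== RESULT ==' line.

Walk:
N0 x:[8,57/2] y:[23,65] z:[47/2,43] -> hit [47/2,57/2], descend [1, 3, 4, 10]
  N1 x:[9,41/2] y:[26,39] z:[79/2,43] -> miss, prune
  N3 x:[13,26] y:[41,65] z:[32,81/2] -> miss, prune
  N4 x:[16,55/2] y:[39,63] z:[47/2,32] -> miss, prune
  N10 x:[8,57/2] y:[23,39] z:[25,32] -> hit [25,57/2], descend [7, 8]
    N7 x:[8,20] y:[30,39] z:[51/2,61/2] -> miss, prune
    N8 x:[17,57/2] y:[23,31] z:[25,32] -> hit [25,57/2] leaf, test {P6(miss), P10@t=26}

order=[0, 1, 3, 4, 10, 7, 8]  |boxes|=7  |leaves|=1  hit=P10

== RESULT ==
1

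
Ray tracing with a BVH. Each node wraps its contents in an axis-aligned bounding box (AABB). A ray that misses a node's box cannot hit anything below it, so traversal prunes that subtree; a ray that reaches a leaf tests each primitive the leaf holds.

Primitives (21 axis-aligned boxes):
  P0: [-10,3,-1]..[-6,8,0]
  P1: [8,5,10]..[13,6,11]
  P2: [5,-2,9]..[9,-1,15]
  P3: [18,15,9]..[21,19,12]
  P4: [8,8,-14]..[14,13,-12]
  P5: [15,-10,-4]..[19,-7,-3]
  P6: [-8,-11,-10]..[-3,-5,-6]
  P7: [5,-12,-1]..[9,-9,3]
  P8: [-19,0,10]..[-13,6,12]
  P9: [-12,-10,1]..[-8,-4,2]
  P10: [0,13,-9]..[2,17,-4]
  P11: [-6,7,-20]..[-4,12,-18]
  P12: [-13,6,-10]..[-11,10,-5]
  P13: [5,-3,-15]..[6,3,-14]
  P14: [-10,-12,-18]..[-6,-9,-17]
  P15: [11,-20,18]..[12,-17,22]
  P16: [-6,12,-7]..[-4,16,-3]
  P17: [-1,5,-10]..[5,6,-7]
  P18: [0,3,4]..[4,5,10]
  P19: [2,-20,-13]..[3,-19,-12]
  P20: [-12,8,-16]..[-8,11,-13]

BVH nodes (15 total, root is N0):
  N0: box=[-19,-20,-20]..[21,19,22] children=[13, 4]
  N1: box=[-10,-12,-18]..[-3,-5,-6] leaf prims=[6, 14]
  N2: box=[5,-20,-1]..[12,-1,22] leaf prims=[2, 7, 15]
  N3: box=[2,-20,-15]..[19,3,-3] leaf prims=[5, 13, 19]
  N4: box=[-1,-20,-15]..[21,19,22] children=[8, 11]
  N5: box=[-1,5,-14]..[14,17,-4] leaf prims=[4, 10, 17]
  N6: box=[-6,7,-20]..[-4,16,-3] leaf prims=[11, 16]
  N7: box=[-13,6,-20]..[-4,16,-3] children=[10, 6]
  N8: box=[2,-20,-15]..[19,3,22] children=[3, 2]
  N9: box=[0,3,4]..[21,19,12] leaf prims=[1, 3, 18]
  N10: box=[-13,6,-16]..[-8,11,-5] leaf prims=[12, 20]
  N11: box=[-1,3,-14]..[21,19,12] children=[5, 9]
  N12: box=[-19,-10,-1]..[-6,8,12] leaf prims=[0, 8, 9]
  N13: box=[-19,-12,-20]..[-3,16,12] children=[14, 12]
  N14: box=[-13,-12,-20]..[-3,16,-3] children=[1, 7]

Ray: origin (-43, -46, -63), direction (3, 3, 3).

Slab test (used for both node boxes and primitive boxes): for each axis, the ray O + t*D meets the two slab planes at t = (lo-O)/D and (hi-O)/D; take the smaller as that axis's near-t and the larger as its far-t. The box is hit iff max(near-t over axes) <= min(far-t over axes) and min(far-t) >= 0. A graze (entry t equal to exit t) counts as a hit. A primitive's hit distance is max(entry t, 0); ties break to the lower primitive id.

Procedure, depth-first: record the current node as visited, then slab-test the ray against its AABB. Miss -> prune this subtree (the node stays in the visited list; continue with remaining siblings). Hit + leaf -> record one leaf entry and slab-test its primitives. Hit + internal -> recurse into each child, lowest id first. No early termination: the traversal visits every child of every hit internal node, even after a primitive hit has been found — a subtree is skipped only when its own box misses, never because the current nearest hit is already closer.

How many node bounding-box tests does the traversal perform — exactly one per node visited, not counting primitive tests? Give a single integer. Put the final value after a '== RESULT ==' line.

Walk:
N0 x:[8,64/3] y:[26/3,65/3] z:[43/3,85/3] -> hit [43/3,64/3], descend [4, 13]
  N4 x:[14,64/3] y:[26/3,65/3] z:[16,85/3] -> hit [16,64/3], descend [8, 11]
    N8 x:[15,62/3] y:[26/3,49/3] z:[16,85/3] -> hit [16,49/3], descend [2, 3]
      N2 x:[16,55/3] y:[26/3,15] z:[62/3,85/3] -> miss, prune
      N3 x:[15,62/3] y:[26/3,49/3] z:[16,20] -> hit [16,49/3] leaf, test {P5(miss), P13@t=16, P19(miss)}
    N11 x:[14,64/3] y:[49/3,65/3] z:[49/3,25] -> hit [49/3,64/3], descend [5, 9]
      N5 x:[14,19] y:[17,21] z:[49/3,59/3] -> hit [17,19] leaf, test {P4(miss), P10(miss), P17(miss)}
      N9 x:[43/3,64/3] y:[49/3,65/3] z:[67/3,25] -> miss, prune
  N13 x:[8,40/3] y:[34/3,62/3] z:[43/3,25] -> miss, prune

order=[0, 4, 8, 2, 3, 11, 5, 9, 13]  |boxes|=9  |leaves|=2  hit=P13

== RESULT ==
9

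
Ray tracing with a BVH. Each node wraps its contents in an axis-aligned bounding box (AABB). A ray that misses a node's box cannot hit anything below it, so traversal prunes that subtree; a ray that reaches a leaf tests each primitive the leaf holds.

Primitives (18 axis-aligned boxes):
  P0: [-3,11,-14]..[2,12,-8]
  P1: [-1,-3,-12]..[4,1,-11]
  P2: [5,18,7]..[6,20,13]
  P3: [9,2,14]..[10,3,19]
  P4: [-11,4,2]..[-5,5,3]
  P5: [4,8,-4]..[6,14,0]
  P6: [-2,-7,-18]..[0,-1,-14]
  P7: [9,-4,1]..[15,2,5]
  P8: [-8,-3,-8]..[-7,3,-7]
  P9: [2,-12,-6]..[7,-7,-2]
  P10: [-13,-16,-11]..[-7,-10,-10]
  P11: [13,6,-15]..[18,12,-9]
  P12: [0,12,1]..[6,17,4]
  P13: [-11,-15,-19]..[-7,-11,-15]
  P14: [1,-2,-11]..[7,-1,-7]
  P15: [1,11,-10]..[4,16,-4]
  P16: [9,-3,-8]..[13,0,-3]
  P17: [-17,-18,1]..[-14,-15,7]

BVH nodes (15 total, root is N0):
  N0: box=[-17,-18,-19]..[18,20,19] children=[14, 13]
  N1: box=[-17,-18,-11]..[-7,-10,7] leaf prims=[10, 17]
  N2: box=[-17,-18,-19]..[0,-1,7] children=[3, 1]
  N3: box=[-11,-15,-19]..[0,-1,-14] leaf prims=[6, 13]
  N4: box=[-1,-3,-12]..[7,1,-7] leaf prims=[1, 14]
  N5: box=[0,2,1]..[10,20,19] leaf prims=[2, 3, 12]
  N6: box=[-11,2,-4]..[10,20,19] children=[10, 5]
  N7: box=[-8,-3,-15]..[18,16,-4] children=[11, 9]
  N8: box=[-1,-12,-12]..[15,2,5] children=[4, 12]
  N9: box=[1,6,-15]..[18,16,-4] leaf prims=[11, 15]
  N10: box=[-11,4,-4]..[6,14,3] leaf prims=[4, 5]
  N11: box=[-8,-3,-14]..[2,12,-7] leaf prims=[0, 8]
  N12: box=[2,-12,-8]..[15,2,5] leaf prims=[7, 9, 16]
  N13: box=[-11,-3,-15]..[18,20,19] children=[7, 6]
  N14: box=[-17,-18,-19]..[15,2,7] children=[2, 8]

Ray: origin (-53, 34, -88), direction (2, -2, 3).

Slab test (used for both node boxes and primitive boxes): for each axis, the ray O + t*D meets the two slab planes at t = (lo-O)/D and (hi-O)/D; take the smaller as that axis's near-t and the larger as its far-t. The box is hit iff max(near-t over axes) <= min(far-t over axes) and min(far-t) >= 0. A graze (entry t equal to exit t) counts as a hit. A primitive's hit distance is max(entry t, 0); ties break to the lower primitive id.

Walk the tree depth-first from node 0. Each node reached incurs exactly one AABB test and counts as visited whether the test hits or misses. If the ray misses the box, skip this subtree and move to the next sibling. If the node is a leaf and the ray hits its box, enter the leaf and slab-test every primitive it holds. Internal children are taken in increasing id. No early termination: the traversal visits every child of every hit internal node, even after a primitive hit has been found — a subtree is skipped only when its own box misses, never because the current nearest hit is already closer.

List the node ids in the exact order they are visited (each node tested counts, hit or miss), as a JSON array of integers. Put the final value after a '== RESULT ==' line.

Trace the traversal:
N0 x:[18,71/2] y:[7,26] z:[23,107/3] -> hit [23,26], descend [13, 14]
  N13 x:[21,71/2] y:[7,37/2] z:[73/3,107/3] -> miss, prune
  N14 x:[18,34] y:[16,26] z:[23,95/3] -> hit [23,26], descend [2, 8]
    N2 x:[18,53/2] y:[35/2,26] z:[23,95/3] -> hit [23,26], descend [1, 3]
      N1 x:[18,23] y:[22,26] z:[77/3,95/3] -> miss, prune
      N3 x:[21,53/2] y:[35/2,49/2] z:[23,74/3] -> hit [23,49/2] leaf, test {P6(miss), P13@t=23}
    N8 x:[26,34] y:[16,23] z:[76/3,31] -> miss, prune

Visited [0, 13, 14, 2, 1, 3, 8]. Tests: 7 box, 1 leaf. Nearest: P13.

== RESULT ==
[0, 13, 14, 2, 1, 3, 8]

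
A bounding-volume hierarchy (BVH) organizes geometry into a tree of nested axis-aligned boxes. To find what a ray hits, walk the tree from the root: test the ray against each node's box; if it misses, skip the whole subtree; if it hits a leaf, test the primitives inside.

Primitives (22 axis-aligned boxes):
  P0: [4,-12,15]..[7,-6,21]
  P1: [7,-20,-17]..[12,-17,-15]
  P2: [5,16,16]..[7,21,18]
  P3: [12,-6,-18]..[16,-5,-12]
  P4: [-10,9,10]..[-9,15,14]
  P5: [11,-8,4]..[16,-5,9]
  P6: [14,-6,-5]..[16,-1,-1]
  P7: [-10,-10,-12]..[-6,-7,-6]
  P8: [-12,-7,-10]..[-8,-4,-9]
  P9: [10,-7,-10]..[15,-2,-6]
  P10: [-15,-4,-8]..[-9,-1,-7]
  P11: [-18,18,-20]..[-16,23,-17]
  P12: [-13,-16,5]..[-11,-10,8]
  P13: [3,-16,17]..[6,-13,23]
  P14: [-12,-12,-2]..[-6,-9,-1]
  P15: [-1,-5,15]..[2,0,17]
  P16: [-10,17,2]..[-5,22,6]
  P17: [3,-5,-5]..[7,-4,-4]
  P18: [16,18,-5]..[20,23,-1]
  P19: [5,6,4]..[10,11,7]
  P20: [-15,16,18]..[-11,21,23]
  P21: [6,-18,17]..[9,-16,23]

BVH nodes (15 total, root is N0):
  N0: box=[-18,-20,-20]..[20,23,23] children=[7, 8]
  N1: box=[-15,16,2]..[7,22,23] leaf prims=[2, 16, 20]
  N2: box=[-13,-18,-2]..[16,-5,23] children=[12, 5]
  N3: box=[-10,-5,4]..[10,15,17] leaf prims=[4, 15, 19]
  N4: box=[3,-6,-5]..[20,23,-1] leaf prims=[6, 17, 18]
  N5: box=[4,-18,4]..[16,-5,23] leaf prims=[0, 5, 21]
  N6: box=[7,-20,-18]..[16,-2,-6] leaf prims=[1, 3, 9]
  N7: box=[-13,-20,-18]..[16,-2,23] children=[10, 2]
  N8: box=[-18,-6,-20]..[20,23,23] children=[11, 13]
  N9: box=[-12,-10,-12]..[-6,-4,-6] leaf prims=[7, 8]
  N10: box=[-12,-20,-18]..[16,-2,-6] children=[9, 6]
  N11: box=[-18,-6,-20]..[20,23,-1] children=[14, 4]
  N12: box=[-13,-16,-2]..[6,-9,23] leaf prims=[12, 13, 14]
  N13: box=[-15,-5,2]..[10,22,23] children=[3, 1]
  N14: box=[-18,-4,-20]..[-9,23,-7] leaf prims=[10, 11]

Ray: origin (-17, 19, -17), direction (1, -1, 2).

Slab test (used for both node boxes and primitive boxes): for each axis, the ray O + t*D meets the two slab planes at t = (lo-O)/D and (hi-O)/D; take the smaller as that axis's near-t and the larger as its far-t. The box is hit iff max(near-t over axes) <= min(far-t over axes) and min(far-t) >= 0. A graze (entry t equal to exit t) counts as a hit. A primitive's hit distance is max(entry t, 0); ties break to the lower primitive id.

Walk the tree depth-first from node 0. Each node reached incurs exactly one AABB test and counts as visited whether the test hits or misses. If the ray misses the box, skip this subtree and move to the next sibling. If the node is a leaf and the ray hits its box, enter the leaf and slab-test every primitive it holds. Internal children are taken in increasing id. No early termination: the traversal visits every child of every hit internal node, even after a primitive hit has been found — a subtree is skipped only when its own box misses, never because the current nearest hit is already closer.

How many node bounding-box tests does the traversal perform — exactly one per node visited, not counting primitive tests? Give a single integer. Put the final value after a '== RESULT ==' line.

Walk:
N0 x:[-1,37] y:[-4,39] z:[-3/2,20] -> hit [-1,20], descend [7, 8]
  N7 x:[4,33] y:[21,39] z:[-1/2,20] -> miss, prune
  N8 x:[-1,37] y:[-4,25] z:[-3/2,20] -> hit [-1,20], descend [11, 13]
    N11 x:[-1,37] y:[-4,25] z:[-3/2,8] -> hit [-1,8], descend [4, 14]
      N4 x:[20,37] y:[-4,25] z:[6,8] -> miss, prune
      N14 x:[-1,8] y:[-4,23] z:[-3/2,5] -> hit [-1,5] leaf, test {P10(miss), P11@t=0}
    N13 x:[2,27] y:[-3,24] z:[19/2,20] -> hit [19/2,20], descend [1, 3]
      N1 x:[2,24] y:[-3,3] z:[19/2,20] -> miss, prune
      N3 x:[7,27] y:[4,24] z:[21/2,17] -> hit [21/2,17] leaf, test {P4(miss), P15(miss), P19(miss)}

order=[0, 7, 8, 11, 4, 14, 13, 1, 3]  |boxes|=9  |leaves|=2  hit=P11

== RESULT ==
9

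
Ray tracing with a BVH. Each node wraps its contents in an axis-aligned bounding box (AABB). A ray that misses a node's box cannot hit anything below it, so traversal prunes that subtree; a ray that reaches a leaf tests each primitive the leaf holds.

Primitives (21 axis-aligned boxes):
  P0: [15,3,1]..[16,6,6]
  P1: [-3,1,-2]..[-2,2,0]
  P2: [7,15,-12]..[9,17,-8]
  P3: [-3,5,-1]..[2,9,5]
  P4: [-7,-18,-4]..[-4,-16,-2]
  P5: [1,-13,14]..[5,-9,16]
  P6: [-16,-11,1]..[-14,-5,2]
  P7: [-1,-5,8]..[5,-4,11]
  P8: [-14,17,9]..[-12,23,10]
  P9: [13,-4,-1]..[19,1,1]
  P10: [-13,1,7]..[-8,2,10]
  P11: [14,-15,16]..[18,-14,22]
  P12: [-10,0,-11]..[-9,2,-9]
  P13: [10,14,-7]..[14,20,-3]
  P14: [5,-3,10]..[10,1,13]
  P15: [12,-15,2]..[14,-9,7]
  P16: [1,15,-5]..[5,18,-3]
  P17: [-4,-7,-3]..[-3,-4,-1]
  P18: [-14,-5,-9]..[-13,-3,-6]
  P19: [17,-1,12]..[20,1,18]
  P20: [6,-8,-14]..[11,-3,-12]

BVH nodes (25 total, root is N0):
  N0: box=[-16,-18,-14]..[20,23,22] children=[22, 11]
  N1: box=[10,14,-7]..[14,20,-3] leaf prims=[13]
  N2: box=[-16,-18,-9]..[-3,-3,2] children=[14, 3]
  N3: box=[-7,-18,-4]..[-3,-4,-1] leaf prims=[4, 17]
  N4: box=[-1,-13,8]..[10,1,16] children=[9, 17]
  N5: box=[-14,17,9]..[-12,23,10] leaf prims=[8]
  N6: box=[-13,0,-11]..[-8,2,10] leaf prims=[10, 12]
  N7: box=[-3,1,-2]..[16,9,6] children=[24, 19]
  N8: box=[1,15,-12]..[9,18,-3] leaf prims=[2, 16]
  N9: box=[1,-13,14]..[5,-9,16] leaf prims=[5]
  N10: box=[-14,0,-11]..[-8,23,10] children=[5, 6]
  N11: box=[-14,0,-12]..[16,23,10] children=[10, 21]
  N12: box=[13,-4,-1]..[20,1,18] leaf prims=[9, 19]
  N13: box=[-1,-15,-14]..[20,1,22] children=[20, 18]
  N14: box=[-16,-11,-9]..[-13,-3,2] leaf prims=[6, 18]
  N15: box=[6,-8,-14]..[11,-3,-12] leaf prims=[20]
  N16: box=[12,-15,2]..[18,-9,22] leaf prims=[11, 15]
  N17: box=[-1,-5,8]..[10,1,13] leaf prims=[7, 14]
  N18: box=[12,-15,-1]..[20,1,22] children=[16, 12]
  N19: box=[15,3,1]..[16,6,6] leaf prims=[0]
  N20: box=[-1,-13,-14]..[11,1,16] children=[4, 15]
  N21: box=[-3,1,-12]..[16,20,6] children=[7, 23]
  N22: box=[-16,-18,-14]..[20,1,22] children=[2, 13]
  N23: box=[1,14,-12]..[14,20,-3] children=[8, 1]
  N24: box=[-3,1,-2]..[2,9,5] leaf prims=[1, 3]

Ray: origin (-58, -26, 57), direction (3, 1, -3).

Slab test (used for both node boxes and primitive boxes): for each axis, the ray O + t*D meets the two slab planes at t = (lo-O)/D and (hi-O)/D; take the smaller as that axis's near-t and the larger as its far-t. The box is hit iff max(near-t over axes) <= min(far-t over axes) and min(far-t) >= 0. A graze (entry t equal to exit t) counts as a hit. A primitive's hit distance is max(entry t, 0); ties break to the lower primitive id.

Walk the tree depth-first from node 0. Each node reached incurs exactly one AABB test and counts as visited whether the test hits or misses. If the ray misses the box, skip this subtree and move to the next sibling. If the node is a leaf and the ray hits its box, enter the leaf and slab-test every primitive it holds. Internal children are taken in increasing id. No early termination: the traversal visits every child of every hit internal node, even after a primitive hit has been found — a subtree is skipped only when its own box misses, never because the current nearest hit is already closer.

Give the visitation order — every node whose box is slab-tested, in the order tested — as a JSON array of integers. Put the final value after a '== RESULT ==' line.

Trace the traversal:
N0 x:[14,26] y:[8,49] z:[35/3,71/3] -> hit [14,71/3], descend [11, 22]
  N11 x:[44/3,74/3] y:[26,49] z:[47/3,23] -> miss, prune
  N22 x:[14,26] y:[8,27] z:[35/3,71/3] -> hit [14,71/3], descend [2, 13]
    N2 x:[14,55/3] y:[8,23] z:[55/3,22] -> hit [55/3,55/3], descend [3, 14]
      N3 x:[17,55/3] y:[8,22] z:[58/3,61/3] -> miss, prune
      N14 x:[14,15] y:[15,23] z:[55/3,22] -> miss, prune
    N13 x:[19,26] y:[11,27] z:[35/3,71/3] -> hit [19,71/3], descend [18, 20]
      N18 x:[70/3,26] y:[11,27] z:[35/3,58/3] -> miss, prune
      N20 x:[19,23] y:[13,27] z:[41/3,71/3] -> hit [19,23], descend [4, 15]
        N4 x:[19,68/3] y:[13,27] z:[41/3,49/3] -> miss, prune
        N15 x:[64/3,23] y:[18,23] z:[23,71/3] -> hit [23,23] leaf, test {P20@t=23}

Summary -> nodes [0, 11, 22, 2, 3, 14, 13, 18, 20, 4, 15]; box-tests=11; leaf-entries=1; first=P20

== RESULT ==
[0, 11, 22, 2, 3, 14, 13, 18, 20, 4, 15]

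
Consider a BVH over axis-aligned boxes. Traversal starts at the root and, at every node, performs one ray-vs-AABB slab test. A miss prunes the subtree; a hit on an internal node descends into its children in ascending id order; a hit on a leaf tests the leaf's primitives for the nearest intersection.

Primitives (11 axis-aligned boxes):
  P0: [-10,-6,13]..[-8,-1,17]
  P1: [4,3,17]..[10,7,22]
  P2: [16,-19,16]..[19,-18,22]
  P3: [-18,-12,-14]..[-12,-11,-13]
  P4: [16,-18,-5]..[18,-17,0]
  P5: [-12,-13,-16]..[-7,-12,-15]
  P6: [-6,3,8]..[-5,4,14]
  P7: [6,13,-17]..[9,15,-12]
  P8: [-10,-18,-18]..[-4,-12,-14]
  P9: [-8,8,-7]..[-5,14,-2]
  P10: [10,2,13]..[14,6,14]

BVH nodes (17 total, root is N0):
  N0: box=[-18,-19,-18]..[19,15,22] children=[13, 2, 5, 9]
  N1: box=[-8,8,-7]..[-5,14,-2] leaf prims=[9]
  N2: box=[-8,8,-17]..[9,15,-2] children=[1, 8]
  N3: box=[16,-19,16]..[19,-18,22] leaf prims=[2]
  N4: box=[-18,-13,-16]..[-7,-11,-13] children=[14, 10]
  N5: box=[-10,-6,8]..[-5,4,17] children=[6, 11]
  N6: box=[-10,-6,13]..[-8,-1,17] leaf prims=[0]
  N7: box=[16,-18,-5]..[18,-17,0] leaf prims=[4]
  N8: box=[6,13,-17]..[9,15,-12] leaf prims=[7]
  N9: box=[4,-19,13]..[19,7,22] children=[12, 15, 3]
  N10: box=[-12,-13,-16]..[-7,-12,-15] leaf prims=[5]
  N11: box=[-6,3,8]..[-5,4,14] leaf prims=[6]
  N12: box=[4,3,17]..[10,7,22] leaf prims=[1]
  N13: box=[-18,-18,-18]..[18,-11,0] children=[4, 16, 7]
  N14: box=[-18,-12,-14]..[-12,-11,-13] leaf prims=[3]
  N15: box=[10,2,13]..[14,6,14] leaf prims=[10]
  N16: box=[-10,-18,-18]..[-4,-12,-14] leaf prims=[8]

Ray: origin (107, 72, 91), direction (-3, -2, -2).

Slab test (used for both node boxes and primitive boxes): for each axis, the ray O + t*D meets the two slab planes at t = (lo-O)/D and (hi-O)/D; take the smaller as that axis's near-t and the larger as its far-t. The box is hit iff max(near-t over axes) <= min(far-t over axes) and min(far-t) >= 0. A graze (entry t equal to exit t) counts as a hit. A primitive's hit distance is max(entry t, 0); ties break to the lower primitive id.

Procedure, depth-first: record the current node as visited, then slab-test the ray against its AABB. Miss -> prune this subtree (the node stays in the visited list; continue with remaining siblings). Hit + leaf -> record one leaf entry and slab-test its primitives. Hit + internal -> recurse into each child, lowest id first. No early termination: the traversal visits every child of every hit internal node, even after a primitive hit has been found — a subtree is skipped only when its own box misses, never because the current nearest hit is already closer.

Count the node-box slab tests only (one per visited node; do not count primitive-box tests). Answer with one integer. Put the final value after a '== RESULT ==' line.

Trace the traversal:
N0 x:[88/3,125/3] y:[57/2,91/2] z:[69/2,109/2] -> hit [69/2,125/3], descend [2, 5, 9, 13]
  N2 x:[98/3,115/3] y:[57/2,32] z:[93/2,54] -> miss, prune
  N5 x:[112/3,39] y:[34,39] z:[37,83/2] -> hit [112/3,39], descend [6, 11]
    N6 x:[115/3,39] y:[73/2,39] z:[37,39] -> hit [115/3,39] leaf, test {P0@t=115/3}
    N11 x:[112/3,113/3] y:[34,69/2] z:[77/2,83/2] -> miss, prune
  N9 x:[88/3,103/3] y:[65/2,91/2] z:[69/2,39] -> miss, prune
  N13 x:[89/3,125/3] y:[83/2,45] z:[91/2,109/2] -> miss, prune

order=[0, 2, 5, 6, 11, 9, 13]  |boxes|=7  |leaves|=1  hit=P0

== RESULT ==
7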